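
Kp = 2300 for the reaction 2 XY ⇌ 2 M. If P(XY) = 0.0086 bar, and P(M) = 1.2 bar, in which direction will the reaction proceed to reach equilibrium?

to the left

Qp = P(M)² / P(XY)² = (1.2)² / (0.0086)² = 19000
Qp = 19000 > Kp = 2300, so the reverse reaction proceeds.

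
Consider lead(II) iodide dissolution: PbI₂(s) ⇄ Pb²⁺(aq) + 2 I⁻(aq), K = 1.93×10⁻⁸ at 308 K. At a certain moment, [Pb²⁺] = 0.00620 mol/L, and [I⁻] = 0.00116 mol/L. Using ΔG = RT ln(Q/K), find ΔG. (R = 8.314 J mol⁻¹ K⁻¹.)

(PbI₂ is a pure solid — omitted from Q.)
Q = [Pb²⁺]·[I⁻]² = (0.00620)·(0.00116)² = 8.34×10⁻⁹
ΔG = RT ln(Q/K) = (8.314 J mol⁻¹ K⁻¹)(308 K) × ln(8.34×10⁻⁹/1.93×10⁻⁸)
   = (2.561 kJ/mol)(-0.8390) = -2.15 kJ/mol
ΔG < 0, so the forward reaction is spontaneous (proceeds forward).

ΔG = -2.15 kJ/mol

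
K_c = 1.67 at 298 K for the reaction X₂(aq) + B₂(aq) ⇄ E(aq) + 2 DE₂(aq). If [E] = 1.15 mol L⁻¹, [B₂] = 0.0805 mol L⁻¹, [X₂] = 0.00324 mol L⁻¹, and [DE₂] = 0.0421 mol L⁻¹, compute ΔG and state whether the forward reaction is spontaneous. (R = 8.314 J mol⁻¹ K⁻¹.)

ΔG = 3.82 kJ/mol; the forward reaction is non-spontaneous

Q_c = [E]·[DE₂]² / ([X₂]·[B₂]) = (1.15)·(0.0421)² / ((0.00324)·(0.0805)) = 7.81
ΔG = RT ln(Q_c/K_c) = (8.314 J mol⁻¹ K⁻¹)(298 K) × ln(7.81/1.67)
   = (2.478 kJ/mol)(1.543) = 3.82 kJ/mol
ΔG > 0, so the forward reaction is non-spontaneous (proceeds in reverse).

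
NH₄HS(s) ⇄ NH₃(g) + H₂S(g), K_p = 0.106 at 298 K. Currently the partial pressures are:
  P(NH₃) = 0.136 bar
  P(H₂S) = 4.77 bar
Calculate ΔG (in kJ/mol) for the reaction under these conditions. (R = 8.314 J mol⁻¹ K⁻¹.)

(NH₄HS is a pure solid — omitted from Q_p.)
Q_p = P(NH₃)·P(H₂S) = (0.136)·(4.77) = 0.649
ΔG = RT ln(Q_p/K_p) = (8.314 J mol⁻¹ K⁻¹)(298 K) × ln(0.649/0.106)
   = (2.478 kJ/mol)(1.812) = 4.49 kJ/mol
ΔG > 0, so the forward reaction is non-spontaneous (proceeds in reverse).

ΔG = 4.49 kJ/mol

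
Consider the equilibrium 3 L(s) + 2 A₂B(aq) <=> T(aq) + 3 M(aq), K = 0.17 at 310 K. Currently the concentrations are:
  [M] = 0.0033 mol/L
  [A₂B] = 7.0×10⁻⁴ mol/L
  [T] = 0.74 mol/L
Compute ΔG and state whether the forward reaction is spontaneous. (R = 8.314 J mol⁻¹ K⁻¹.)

ΔG = -2.94 kJ/mol; the forward reaction is spontaneous

(L is a pure solid — omitted from Q.)
Q = [T]·[M]³ / [A₂B]² = (0.74)·(0.0033)³ / (7.0×10⁻⁴)² = 0.0543
ΔG = RT ln(Q/K) = (8.314 J mol⁻¹ K⁻¹)(310 K) × ln(0.0543/0.17)
   = (2.577 kJ/mol)(-1.141) = -2.94 kJ/mol
ΔG < 0, so the forward reaction is spontaneous (proceeds forward).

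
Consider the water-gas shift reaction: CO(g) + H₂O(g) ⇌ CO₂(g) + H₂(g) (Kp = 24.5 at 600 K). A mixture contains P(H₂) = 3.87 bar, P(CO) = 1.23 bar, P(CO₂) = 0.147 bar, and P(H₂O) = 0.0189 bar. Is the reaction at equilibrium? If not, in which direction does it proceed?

neither direction; the system is at equilibrium

Qp = P(CO₂)·P(H₂) / (P(CO)·P(H₂O)) = (0.147)·(3.87) / ((1.23)·(0.0189)) = 24.5
Qp = 24.5 = Kp, so the system is already at equilibrium.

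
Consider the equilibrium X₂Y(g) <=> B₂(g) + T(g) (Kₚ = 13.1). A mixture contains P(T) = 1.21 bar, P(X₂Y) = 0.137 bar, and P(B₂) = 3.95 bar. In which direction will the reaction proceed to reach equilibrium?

Qₚ = P(B₂)·P(T) / P(X₂Y) = (3.95)·(1.21) / (0.137) = 34.9
Qₚ = 34.9 > Kₚ = 13.1, so the reverse reaction proceeds.

toward reactants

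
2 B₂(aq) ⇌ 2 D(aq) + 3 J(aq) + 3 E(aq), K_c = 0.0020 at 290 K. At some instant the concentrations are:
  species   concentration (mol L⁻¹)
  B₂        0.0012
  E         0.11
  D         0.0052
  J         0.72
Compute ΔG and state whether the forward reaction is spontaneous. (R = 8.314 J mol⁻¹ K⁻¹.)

Q_c = [D]²·[J]³·[E]³ / [B₂]² = (0.0052)²·(0.72)³·(0.11)³ / (0.0012)² = 0.00933
ΔG = RT ln(Q_c/K_c) = (8.314 J mol⁻¹ K⁻¹)(290 K) × ln(0.00933/0.0020)
   = (2.411 kJ/mol)(1.540) = 3.71 kJ/mol
ΔG > 0, so the forward reaction is non-spontaneous (proceeds in reverse).

ΔG = 3.71 kJ/mol; the forward reaction is non-spontaneous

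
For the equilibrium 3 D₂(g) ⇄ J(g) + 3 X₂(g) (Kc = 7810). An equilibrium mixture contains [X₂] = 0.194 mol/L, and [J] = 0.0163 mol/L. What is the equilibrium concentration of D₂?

[D₂] = 0.00248 mol/L

At equilibrium, Kc = [J]·[X₂]³ / [D₂]³ = 7810.
(0.0163)·(0.194)³ / ([D₂])³ = 7810
[D₂]³ = 1.52e-8 ⇒ [D₂] = 0.00248 mol/L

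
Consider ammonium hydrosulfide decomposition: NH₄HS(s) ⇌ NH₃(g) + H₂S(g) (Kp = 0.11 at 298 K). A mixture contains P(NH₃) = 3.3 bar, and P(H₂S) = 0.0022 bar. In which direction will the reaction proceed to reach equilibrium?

(NH₄HS is a pure solid — omitted from Qp.)
Qp = P(NH₃)·P(H₂S) = (3.3)·(0.0022) = 0.0073
Qp = 0.0073 < Kp = 0.11, so the forward reaction proceeds.

forward (toward products)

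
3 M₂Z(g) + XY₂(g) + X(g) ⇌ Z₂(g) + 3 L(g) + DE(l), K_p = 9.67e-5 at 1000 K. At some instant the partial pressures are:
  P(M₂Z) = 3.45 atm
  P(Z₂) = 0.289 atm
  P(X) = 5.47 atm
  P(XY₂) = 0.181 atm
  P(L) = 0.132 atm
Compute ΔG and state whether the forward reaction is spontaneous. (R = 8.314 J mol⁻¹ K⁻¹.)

(DE is a pure liquid — omitted from Q_p.)
Q_p = P(Z₂)·P(L)³ / (P(M₂Z)³·P(XY₂)·P(X)) = (0.289)·(0.132)³ / ((3.45)³·(0.181)·(5.47)) = 1.63e-5
ΔG = RT ln(Q_p/K_p) = (8.314 J mol⁻¹ K⁻¹)(1000 K) × ln(1.63e-5/9.67e-5)
   = (8.314 kJ/mol)(-1.780) = -14.8 kJ/mol
ΔG < 0, so the forward reaction is spontaneous (proceeds forward).

ΔG = -14.8 kJ/mol; the forward reaction is spontaneous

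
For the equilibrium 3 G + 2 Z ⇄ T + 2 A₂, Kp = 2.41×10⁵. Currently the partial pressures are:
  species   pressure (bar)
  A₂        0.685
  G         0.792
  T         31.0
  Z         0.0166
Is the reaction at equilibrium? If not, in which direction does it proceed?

Qp = P(T)·P(A₂)² / (P(G)³·P(Z)²) = (31.0)·(0.685)² / ((0.792)³·(0.0166)²) = 1.06×10⁵
Qp = 1.06×10⁵ < Kp = 2.41×10⁵, so the forward reaction proceeds.

to the right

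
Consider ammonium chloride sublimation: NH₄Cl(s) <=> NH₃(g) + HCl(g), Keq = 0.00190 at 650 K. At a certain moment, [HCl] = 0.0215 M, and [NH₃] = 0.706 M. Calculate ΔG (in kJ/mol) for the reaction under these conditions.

ΔG = 11.2 kJ/mol

(NH₄Cl is a pure solid — omitted from Q.)
Q = [NH₃]·[HCl] = (0.706)·(0.0215) = 0.0152
ΔG = RT ln(Q/Keq) = (8.314 J mol⁻¹ K⁻¹)(650 K) × ln(0.0152/0.00190)
   = (5.404 kJ/mol)(2.079) = 11.2 kJ/mol
ΔG > 0, so the forward reaction is non-spontaneous (proceeds in reverse).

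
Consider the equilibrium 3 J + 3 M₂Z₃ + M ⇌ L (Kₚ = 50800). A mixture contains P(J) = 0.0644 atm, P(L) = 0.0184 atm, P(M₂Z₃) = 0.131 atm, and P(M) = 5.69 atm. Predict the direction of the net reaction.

to the right

Qₚ = P(L) / (P(J)³·P(M₂Z₃)³·P(M)) = (0.0184) / ((0.0644)³·(0.131)³·(5.69)) = 5390
Qₚ = 5390 < Kₚ = 50800, so the forward reaction proceeds.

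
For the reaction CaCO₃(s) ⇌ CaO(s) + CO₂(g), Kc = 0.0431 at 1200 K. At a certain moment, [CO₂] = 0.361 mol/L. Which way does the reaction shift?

(CaCO₃, CaO are pure solids — omitted from Qc.)
Qc = [CO₂] = 0.361
Qc = 0.361 > Kc = 0.0431, so the reverse reaction proceeds.

in the reverse direction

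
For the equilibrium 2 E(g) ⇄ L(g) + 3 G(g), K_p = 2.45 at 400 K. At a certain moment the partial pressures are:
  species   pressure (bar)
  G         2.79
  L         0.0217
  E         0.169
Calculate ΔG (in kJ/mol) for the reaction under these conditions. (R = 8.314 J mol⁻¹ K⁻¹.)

ΔG = 6.34 kJ/mol

Q_p = P(L)·P(G)³ / P(E)² = (0.0217)·(2.79)³ / (0.169)² = 16.5
ΔG = RT ln(Q_p/K_p) = (8.314 J mol⁻¹ K⁻¹)(400 K) × ln(16.5/2.45)
   = (3.326 kJ/mol)(1.907) = 6.34 kJ/mol
ΔG > 0, so the forward reaction is non-spontaneous (proceeds in reverse).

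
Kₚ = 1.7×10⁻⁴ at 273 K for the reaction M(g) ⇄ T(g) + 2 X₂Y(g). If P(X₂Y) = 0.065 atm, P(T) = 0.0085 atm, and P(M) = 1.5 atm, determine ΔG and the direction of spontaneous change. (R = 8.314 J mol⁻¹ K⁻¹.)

ΔG = -4.45 kJ/mol; the forward reaction is spontaneous

Qₚ = P(T)·P(X₂Y)² / P(M) = (0.0085)·(0.065)² / (1.5) = 2.39×10⁻⁵
ΔG = RT ln(Qₚ/Kₚ) = (8.314 J mol⁻¹ K⁻¹)(273 K) × ln(2.39×10⁻⁵/1.7×10⁻⁴)
   = (2.270 kJ/mol)(-1.962) = -4.45 kJ/mol
ΔG < 0, so the forward reaction is spontaneous (proceeds forward).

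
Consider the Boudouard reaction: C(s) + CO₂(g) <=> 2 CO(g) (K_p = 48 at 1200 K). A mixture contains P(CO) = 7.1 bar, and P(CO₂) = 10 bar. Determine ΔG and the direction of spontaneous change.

ΔG = -22.5 kJ/mol; the forward reaction is spontaneous

(C is a pure solid — omitted from Q_p.)
Q_p = P(CO)² / P(CO₂) = (7.1)² / (10) = 5.04
ΔG = RT ln(Q_p/K_p) = (8.314 J mol⁻¹ K⁻¹)(1200 K) × ln(5.04/48)
   = (9.977 kJ/mol)(-2.254) = -22.5 kJ/mol
ΔG < 0, so the forward reaction is spontaneous (proceeds forward).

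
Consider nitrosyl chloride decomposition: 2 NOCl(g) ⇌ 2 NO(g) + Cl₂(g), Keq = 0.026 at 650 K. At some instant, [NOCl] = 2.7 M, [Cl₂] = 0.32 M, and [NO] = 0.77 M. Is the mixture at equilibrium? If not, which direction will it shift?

Q = [NO]²·[Cl₂] / [NOCl]² = (0.77)²·(0.32) / (2.7)² = 0.026
Q = 0.026 = Keq; the system is at equilibrium.

yes, at equilibrium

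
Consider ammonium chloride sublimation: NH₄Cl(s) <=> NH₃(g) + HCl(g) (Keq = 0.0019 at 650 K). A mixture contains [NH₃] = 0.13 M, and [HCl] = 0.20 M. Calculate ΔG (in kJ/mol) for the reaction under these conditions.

ΔG = 14.1 kJ/mol

(NH₄Cl is a pure solid — omitted from Q.)
Q = [NH₃]·[HCl] = (0.13)·(0.20) = 0.0260
ΔG = RT ln(Q/Keq) = (8.314 J mol⁻¹ K⁻¹)(650 K) × ln(0.0260/0.0019)
   = (5.404 kJ/mol)(2.616) = 14.1 kJ/mol
ΔG > 0, so the forward reaction is non-spontaneous (proceeds in reverse).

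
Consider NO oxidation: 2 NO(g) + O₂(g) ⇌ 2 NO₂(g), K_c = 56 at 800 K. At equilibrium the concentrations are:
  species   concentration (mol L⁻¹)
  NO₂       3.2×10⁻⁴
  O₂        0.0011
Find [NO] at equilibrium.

At equilibrium, K_c = [NO₂]² / ([NO]²·[O₂]) = 56.
(3.2×10⁻⁴)² / (([NO])²·(0.0011)) = 56
[NO]² = 1.66×10⁻⁶ ⇒ [NO] = 0.0013 mol L⁻¹

[NO] = 0.0013 mol L⁻¹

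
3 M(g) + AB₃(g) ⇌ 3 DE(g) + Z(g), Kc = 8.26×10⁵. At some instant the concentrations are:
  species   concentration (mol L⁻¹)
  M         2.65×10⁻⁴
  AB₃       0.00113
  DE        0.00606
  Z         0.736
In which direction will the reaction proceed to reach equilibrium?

Qc = [DE]³·[Z] / ([M]³·[AB₃]) = (0.00606)³·(0.736) / ((2.65×10⁻⁴)³·(0.00113)) = 7.79×10⁶
Qc = 7.79×10⁶ > Kc = 8.26×10⁵, so the reverse reaction proceeds.

reverse (toward reactants)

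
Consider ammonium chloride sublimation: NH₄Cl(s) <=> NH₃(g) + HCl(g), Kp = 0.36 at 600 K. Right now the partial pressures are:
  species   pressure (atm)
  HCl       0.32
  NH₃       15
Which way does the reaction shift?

(NH₄Cl is a pure solid — omitted from Qp.)
Qp = P(NH₃)·P(HCl) = (15)·(0.32) = 4.8
Qp = 4.8 > Kp = 0.36, so the reverse reaction proceeds.

reverse (toward reactants)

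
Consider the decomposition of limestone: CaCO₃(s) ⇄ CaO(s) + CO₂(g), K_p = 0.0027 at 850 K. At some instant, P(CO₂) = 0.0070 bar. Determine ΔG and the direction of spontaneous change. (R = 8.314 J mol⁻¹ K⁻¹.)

(CaCO₃, CaO are pure solids — omitted from Q_p.)
Q_p = P(CO₂) = 0.00700
ΔG = RT ln(Q_p/K_p) = (8.314 J mol⁻¹ K⁻¹)(850 K) × ln(0.00700/0.0027)
   = (7.067 kJ/mol)(0.9527) = 6.73 kJ/mol
ΔG > 0, so the forward reaction is non-spontaneous (proceeds in reverse).

ΔG = 6.73 kJ/mol; the forward reaction is non-spontaneous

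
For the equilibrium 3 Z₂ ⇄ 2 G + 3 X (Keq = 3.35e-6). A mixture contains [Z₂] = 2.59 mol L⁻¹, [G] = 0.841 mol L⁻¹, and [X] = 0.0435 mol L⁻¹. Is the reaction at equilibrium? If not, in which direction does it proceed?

Q = [G]²·[X]³ / [Z₂]³ = (0.841)²·(0.0435)³ / (2.59)³ = 3.35e-6
Q = 3.35e-6 = Keq, so the system is already at equilibrium.

no net change (already at equilibrium)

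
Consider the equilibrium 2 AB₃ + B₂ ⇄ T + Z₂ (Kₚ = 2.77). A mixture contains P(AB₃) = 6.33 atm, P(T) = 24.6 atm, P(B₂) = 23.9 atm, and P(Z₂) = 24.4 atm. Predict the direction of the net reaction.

in the forward direction

Qₚ = P(T)·P(Z₂) / (P(AB₃)²·P(B₂)) = (24.6)·(24.4) / ((6.33)²·(23.9)) = 0.627
Qₚ = 0.627 < Kₚ = 2.77, so the forward reaction proceeds.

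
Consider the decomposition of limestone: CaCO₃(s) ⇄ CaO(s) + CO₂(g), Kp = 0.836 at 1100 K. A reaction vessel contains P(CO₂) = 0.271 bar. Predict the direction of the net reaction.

forward (toward products)

(CaCO₃, CaO are pure solids — omitted from Qp.)
Qp = P(CO₂) = 0.271
Qp = 0.271 < Kp = 0.836, so the forward reaction proceeds.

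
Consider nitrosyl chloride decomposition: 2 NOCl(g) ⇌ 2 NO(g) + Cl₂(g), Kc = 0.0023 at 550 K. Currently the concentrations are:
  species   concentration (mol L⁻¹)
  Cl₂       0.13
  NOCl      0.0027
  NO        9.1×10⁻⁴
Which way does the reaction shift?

Qc = [NO]²·[Cl₂] / [NOCl]² = (9.1×10⁻⁴)²·(0.13) / (0.0027)² = 0.015
Qc = 0.015 > Kc = 0.0023, so the reverse reaction proceeds.

to the left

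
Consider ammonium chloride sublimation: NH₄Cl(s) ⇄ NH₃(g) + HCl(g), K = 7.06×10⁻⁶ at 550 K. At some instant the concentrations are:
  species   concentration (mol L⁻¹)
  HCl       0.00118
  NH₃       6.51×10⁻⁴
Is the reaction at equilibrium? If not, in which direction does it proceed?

(NH₄Cl is a pure solid — omitted from Q.)
Q = [NH₃]·[HCl] = (6.51×10⁻⁴)·(0.00118) = 7.68×10⁻⁷
Q = 7.68×10⁻⁷ < K = 7.06×10⁻⁶, so the forward reaction proceeds.

forward (toward products)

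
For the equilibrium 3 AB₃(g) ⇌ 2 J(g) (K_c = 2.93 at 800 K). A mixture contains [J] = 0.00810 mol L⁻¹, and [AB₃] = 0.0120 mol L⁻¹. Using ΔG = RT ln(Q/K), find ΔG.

Q_c = [J]² / [AB₃]³ = (0.00810)² / (0.0120)³ = 38.0
ΔG = RT ln(Q_c/K_c) = (8.314 J mol⁻¹ K⁻¹)(800 K) × ln(38.0/2.93)
   = (6.651 kJ/mol)(2.563) = 17.0 kJ/mol
ΔG > 0, so the forward reaction is non-spontaneous (proceeds in reverse).

ΔG = 17.0 kJ/mol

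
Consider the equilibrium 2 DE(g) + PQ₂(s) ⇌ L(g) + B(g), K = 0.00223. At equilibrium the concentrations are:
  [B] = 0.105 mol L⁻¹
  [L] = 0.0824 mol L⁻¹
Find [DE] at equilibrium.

(PQ₂ is a pure solid — omitted from K.)
At equilibrium, K = [L]·[B] / [DE]² = 0.00223.
(0.0824)·(0.105) / ([DE])² = 0.00223
[DE]² = 3.88 ⇒ [DE] = 1.97 mol L⁻¹

[DE] = 1.97 mol L⁻¹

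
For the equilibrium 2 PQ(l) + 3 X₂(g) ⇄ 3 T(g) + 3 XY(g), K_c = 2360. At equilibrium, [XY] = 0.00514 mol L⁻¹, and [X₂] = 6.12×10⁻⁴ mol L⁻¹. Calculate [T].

[T] = 1.59 mol L⁻¹

(PQ is a pure liquid — omitted from K_c.)
At equilibrium, K_c = [T]³·[XY]³ / [X₂]³ = 2360.
([T])³·(0.00514)³ / (6.12×10⁻⁴)³ = 2360
[T]³ = 3.98 ⇒ [T] = 1.59 mol L⁻¹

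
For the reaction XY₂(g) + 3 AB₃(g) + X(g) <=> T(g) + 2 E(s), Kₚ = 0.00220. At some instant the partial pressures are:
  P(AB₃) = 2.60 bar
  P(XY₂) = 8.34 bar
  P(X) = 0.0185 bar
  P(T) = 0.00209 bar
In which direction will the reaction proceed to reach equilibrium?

toward products

(E is a pure solid — omitted from Qₚ.)
Qₚ = P(T) / (P(XY₂)·P(AB₃)³·P(X)) = (0.00209) / ((8.34)·(2.60)³·(0.0185)) = 7.71e-4
Qₚ = 7.71e-4 < Kₚ = 0.00220, so the forward reaction proceeds.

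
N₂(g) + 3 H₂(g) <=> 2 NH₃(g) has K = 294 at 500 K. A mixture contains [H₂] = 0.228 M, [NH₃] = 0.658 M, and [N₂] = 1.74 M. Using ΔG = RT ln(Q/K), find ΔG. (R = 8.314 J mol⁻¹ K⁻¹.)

Q = [NH₃]² / ([N₂]·[H₂]³) = (0.658)² / ((1.74)·(0.228)³) = 21.0
ΔG = RT ln(Q/K) = (8.314 J mol⁻¹ K⁻¹)(500 K) × ln(21.0/294)
   = (4.157 kJ/mol)(-2.639) = -11.0 kJ/mol
ΔG < 0, so the forward reaction is spontaneous (proceeds forward).

ΔG = -11.0 kJ/mol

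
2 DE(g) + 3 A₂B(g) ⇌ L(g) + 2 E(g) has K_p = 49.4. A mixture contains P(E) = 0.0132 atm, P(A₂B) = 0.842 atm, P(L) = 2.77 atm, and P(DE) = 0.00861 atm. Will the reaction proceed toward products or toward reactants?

in the forward direction

Q_p = P(L)·P(E)² / (P(DE)²·P(A₂B)³) = (2.77)·(0.0132)² / ((0.00861)²·(0.842)³) = 10.9
Q_p = 10.9 < K_p = 49.4, so the forward reaction proceeds.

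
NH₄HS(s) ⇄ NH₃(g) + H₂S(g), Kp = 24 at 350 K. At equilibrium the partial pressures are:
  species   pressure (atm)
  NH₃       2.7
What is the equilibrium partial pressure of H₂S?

(NH₄HS is a pure solid — omitted from Kp.)
At equilibrium, Kp = P(NH₃)·P(H₂S) = 24.
(2.7)·(P(H₂S)) = 24
P(H₂S) = 8.89 = 8.9 atm

P(H₂S) = 8.9 atm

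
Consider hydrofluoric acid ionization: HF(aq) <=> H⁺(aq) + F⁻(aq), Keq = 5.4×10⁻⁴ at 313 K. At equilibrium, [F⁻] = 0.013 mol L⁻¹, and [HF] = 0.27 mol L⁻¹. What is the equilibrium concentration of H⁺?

At equilibrium, Keq = [H⁺]·[F⁻] / [HF] = 5.4×10⁻⁴.
([H⁺])·(0.013) / (0.27) = 5.4×10⁻⁴
[H⁺] = 0.0112 = 0.011 mol L⁻¹

[H⁺] = 0.011 mol L⁻¹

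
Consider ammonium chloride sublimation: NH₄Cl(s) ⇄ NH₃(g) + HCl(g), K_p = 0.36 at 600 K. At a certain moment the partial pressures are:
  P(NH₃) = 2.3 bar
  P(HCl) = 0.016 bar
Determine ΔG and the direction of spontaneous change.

ΔG = -11.4 kJ/mol; the forward reaction is spontaneous

(NH₄Cl is a pure solid — omitted from Q_p.)
Q_p = P(NH₃)·P(HCl) = (2.3)·(0.016) = 0.0368
ΔG = RT ln(Q_p/K_p) = (8.314 J mol⁻¹ K⁻¹)(600 K) × ln(0.0368/0.36)
   = (4.988 kJ/mol)(-2.281) = -11.4 kJ/mol
ΔG < 0, so the forward reaction is spontaneous (proceeds forward).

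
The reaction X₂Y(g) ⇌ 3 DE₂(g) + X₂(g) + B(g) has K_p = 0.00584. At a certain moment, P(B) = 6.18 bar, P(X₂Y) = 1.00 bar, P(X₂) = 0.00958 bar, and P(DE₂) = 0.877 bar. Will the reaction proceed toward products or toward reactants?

Q_p = P(DE₂)³·P(X₂)·P(B) / P(X₂Y) = (0.877)³·(0.00958)·(6.18) / (1.00) = 0.0399
Q_p = 0.0399 > K_p = 0.00584, so the reverse reaction proceeds.

reverse (toward reactants)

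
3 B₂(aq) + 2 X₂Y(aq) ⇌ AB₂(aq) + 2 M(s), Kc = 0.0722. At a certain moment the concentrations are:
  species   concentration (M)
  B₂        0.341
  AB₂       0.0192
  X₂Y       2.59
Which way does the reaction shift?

(M is a pure solid — omitted from Qc.)
Qc = [AB₂] / ([B₂]³·[X₂Y]²) = (0.0192) / ((0.341)³·(2.59)²) = 0.0722
Qc = 0.0722 = Kc, so the system is already at equilibrium.

at equilibrium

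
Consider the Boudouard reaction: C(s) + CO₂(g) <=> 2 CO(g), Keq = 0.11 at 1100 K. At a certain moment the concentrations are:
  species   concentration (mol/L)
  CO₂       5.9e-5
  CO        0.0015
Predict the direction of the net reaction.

to the right

(C is a pure solid — omitted from Q.)
Q = [CO]² / [CO₂] = (0.0015)² / (5.9e-5) = 0.038
Q = 0.038 < Keq = 0.11, so the forward reaction proceeds.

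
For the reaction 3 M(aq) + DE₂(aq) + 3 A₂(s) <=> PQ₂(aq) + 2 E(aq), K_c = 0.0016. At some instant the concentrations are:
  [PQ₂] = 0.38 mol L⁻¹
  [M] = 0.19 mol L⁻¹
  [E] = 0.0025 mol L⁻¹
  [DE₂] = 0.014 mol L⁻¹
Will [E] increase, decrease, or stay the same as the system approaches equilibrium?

(A₂ is a pure solid — omitted from Q_c.)
Q_c = [PQ₂]·[E]² / ([M]³·[DE₂]) = (0.38)·(0.0025)² / ((0.19)³·(0.014)) = 0.025
Q_c = 0.025 > K_c = 0.0016: net reverse reaction.
E is a product, so it decreases.

decrease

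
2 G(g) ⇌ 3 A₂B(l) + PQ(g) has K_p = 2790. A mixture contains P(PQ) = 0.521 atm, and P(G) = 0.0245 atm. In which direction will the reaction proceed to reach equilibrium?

(A₂B is a pure liquid — omitted from Q_p.)
Q_p = P(PQ) / P(G)² = (0.521) / (0.0245)² = 868
Q_p = 868 < K_p = 2790, so the forward reaction proceeds.

to the right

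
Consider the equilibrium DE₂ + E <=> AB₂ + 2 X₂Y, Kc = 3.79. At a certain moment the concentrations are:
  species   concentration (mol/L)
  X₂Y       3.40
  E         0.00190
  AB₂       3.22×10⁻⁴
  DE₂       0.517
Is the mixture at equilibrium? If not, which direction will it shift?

yes, at equilibrium

Qc = [AB₂]·[X₂Y]² / ([DE₂]·[E]) = (3.22×10⁻⁴)·(3.40)² / ((0.517)·(0.00190)) = 3.79
Qc = 3.79 = Kc; the system is at equilibrium.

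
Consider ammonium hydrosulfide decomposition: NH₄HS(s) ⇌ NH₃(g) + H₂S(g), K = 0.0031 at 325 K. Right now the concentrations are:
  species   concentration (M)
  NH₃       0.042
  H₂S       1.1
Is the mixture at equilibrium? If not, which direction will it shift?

(NH₄HS is a pure solid — omitted from Q.)
Q = [NH₃]·[H₂S] = (0.042)·(1.1) = 0.046
Q = 0.046 > K = 0.0031: net reverse reaction.

no; Q > K, reaction proceeds in reverse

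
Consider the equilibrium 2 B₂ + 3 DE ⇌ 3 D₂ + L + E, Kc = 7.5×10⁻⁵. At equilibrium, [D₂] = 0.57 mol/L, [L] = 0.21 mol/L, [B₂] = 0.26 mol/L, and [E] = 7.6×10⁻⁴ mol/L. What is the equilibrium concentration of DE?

At equilibrium, Kc = [D₂]³·[L]·[E] / ([B₂]²·[DE]³) = 7.5×10⁻⁵.
(0.57)³·(0.21)·(7.6×10⁻⁴) / ((0.26)²·([DE])³) = 7.5×10⁻⁵
[DE]³ = 5.83 ⇒ [DE] = 1.8 mol/L

[DE] = 1.8 mol/L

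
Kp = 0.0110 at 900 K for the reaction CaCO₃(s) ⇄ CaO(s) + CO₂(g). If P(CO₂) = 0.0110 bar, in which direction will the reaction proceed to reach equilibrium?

at equilibrium

(CaCO₃, CaO are pure solids — omitted from Qp.)
Qp = P(CO₂) = 0.0110
Qp = 0.0110 = Kp, so the system is already at equilibrium.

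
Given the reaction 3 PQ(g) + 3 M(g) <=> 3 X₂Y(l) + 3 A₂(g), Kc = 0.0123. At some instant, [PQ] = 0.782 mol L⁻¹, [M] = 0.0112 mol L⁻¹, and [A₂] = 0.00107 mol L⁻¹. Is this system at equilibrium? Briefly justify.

no; Q < K, reaction proceeds forward

(X₂Y is a pure liquid — omitted from Qc.)
Qc = [A₂]³ / ([PQ]³·[M]³) = (0.00107)³ / ((0.782)³·(0.0112)³) = 0.00182
Qc = 0.00182 < Kc = 0.0123: net forward reaction.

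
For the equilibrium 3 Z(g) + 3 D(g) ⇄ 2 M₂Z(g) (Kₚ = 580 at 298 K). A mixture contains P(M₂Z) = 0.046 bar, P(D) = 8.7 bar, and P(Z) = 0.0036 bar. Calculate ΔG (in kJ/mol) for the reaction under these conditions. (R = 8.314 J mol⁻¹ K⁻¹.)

Qₚ = P(M₂Z)² / (P(Z)³·P(D)³) = (0.046)² / ((0.0036)³·(8.7)³) = 68.9
ΔG = RT ln(Qₚ/Kₚ) = (8.314 J mol⁻¹ K⁻¹)(298 K) × ln(68.9/580)
   = (2.478 kJ/mol)(-2.130) = -5.28 kJ/mol
ΔG < 0, so the forward reaction is spontaneous (proceeds forward).

ΔG = -5.28 kJ/mol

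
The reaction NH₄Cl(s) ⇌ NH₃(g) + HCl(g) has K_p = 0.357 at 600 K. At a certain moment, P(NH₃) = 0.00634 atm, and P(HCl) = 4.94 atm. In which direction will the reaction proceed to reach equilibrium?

(NH₄Cl is a pure solid — omitted from Q_p.)
Q_p = P(NH₃)·P(HCl) = (0.00634)·(4.94) = 0.0313
Q_p = 0.0313 < K_p = 0.357, so the forward reaction proceeds.

to the right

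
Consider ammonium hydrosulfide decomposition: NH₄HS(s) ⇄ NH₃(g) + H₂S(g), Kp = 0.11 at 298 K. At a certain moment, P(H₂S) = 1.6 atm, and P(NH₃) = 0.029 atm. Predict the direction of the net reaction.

(NH₄HS is a pure solid — omitted from Qp.)
Qp = P(NH₃)·P(H₂S) = (0.029)·(1.6) = 0.046
Qp = 0.046 < Kp = 0.11, so the forward reaction proceeds.

to the right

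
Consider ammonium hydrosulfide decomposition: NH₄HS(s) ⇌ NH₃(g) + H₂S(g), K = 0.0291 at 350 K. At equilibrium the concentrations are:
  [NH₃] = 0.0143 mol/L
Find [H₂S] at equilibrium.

[H₂S] = 2.03 mol/L

(NH₄HS is a pure solid — omitted from K.)
At equilibrium, K = [NH₃]·[H₂S] = 0.0291.
(0.0143)·([H₂S]) = 0.0291
[H₂S] = 2.03 mol/L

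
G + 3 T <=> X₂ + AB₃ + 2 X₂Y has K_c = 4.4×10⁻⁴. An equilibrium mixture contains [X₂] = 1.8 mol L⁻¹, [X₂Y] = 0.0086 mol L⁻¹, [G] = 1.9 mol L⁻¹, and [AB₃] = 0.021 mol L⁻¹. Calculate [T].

[T] = 0.15 mol L⁻¹

At equilibrium, K_c = [X₂]·[AB₃]·[X₂Y]² / ([G]·[T]³) = 4.4×10⁻⁴.
(1.8)·(0.021)·(0.0086)² / ((1.9)·([T])³) = 4.4×10⁻⁴
[T]³ = 0.00334 ⇒ [T] = 0.15 mol L⁻¹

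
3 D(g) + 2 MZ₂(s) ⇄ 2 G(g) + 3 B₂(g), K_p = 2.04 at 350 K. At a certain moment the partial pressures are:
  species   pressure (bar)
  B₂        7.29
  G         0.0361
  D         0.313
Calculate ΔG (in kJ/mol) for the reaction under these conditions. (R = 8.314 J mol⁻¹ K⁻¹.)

(MZ₂ is a pure solid — omitted from Q_p.)
Q_p = P(G)²·P(B₂)³ / P(D)³ = (0.0361)²·(7.29)³ / (0.313)³ = 16.5
ΔG = RT ln(Q_p/K_p) = (8.314 J mol⁻¹ K⁻¹)(350 K) × ln(16.5/2.04)
   = (2.910 kJ/mol)(2.090) = 6.08 kJ/mol
ΔG > 0, so the forward reaction is non-spontaneous (proceeds in reverse).

ΔG = 6.08 kJ/mol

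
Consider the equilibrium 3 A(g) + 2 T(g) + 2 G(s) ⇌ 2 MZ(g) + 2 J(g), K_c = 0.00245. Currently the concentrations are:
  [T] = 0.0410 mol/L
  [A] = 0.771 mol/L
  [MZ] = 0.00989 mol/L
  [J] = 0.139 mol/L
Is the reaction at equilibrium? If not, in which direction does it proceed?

(G is a pure solid — omitted from Q_c.)
Q_c = [MZ]²·[J]² / ([A]³·[T]²) = (0.00989)²·(0.139)² / ((0.771)³·(0.0410)²) = 0.00245
Q_c = 0.00245 = K_c, so the system is already at equilibrium.

no net change (already at equilibrium)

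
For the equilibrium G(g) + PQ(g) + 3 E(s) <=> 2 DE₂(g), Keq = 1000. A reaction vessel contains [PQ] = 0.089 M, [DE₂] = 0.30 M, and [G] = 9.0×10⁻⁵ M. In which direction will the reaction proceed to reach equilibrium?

(E is a pure solid — omitted from Q.)
Q = [DE₂]² / ([G]·[PQ]) = (0.30)² / ((9.0×10⁻⁵)·(0.089)) = 11000
Q = 11000 > Keq = 1000, so the reverse reaction proceeds.

to the left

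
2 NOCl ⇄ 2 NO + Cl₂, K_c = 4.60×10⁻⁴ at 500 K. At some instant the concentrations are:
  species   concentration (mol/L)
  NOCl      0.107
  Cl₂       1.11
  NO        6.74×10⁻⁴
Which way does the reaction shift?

Q_c = [NO]²·[Cl₂] / [NOCl]² = (6.74×10⁻⁴)²·(1.11) / (0.107)² = 4.40×10⁻⁵
Q_c = 4.40×10⁻⁵ < K_c = 4.60×10⁻⁴, so the forward reaction proceeds.

to the right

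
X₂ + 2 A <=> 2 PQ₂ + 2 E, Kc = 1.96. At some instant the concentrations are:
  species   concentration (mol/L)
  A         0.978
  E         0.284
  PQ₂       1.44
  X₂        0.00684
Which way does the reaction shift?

in the reverse direction

Qc = [PQ₂]²·[E]² / ([X₂]·[A]²) = (1.44)²·(0.284)² / ((0.00684)·(0.978)²) = 25.6
Qc = 25.6 > Kc = 1.96, so the reverse reaction proceeds.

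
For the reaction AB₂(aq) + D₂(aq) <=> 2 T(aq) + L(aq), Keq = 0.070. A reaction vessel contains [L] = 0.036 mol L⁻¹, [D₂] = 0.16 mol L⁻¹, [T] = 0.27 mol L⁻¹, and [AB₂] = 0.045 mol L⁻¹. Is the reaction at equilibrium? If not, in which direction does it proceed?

Q = [T]²·[L] / ([AB₂]·[D₂]) = (0.27)²·(0.036) / ((0.045)·(0.16)) = 0.36
Q = 0.36 > Keq = 0.070, so the reverse reaction proceeds.

to the left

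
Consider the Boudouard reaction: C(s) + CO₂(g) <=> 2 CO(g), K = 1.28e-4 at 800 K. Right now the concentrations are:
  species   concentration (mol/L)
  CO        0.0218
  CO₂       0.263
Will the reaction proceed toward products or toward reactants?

reverse (toward reactants)

(C is a pure solid — omitted from Q.)
Q = [CO]² / [CO₂] = (0.0218)² / (0.263) = 0.00181
Q = 0.00181 > K = 1.28e-4, so the reverse reaction proceeds.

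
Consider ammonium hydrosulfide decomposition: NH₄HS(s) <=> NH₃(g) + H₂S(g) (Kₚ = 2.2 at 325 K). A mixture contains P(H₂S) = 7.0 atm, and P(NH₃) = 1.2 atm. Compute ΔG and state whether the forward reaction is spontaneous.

ΔG = 3.62 kJ/mol; the forward reaction is non-spontaneous

(NH₄HS is a pure solid — omitted from Qₚ.)
Qₚ = P(NH₃)·P(H₂S) = (1.2)·(7.0) = 8.40
ΔG = RT ln(Qₚ/Kₚ) = (8.314 J mol⁻¹ K⁻¹)(325 K) × ln(8.40/2.2)
   = (2.702 kJ/mol)(1.340) = 3.62 kJ/mol
ΔG > 0, so the forward reaction is non-spontaneous (proceeds in reverse).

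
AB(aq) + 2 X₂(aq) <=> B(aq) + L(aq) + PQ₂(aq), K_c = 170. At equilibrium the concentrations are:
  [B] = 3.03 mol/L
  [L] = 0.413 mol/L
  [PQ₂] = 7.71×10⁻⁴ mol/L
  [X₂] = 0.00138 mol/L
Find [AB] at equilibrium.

At equilibrium, K_c = [B]·[L]·[PQ₂] / ([AB]·[X₂]²) = 170.
(3.03)·(0.413)·(7.71×10⁻⁴) / (([AB])·(0.00138)²) = 170
[AB] = 2.98 mol/L

[AB] = 2.98 mol/L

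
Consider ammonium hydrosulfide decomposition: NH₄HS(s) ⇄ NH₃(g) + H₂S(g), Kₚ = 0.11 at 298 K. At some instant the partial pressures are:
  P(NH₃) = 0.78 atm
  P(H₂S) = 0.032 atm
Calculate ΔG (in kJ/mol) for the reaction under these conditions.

(NH₄HS is a pure solid — omitted from Qₚ.)
Qₚ = P(NH₃)·P(H₂S) = (0.78)·(0.032) = 0.0250
ΔG = RT ln(Qₚ/Kₚ) = (8.314 J mol⁻¹ K⁻¹)(298 K) × ln(0.0250/0.11)
   = (2.478 kJ/mol)(-1.482) = -3.67 kJ/mol
ΔG < 0, so the forward reaction is spontaneous (proceeds forward).

ΔG = -3.67 kJ/mol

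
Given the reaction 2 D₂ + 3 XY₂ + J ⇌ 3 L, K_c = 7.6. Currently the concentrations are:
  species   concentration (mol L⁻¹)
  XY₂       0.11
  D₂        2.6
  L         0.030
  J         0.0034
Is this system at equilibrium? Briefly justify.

Q_c = [L]³ / ([D₂]²·[XY₂]³·[J]) = (0.030)³ / ((2.6)²·(0.11)³·(0.0034)) = 0.88
Q_c = 0.88 < K_c = 7.6: net forward reaction.

no; Q < K, reaction proceeds forward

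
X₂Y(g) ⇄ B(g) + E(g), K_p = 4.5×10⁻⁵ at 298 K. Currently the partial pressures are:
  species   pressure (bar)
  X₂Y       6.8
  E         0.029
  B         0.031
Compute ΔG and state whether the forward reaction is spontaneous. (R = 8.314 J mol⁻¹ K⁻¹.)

Q_p = P(B)·P(E) / P(X₂Y) = (0.031)·(0.029) / (6.8) = 1.32×10⁻⁴
ΔG = RT ln(Q_p/K_p) = (8.314 J mol⁻¹ K⁻¹)(298 K) × ln(1.32×10⁻⁴/4.5×10⁻⁵)
   = (2.478 kJ/mol)(1.076) = 2.67 kJ/mol
ΔG > 0, so the forward reaction is non-spontaneous (proceeds in reverse).

ΔG = 2.67 kJ/mol; the forward reaction is non-spontaneous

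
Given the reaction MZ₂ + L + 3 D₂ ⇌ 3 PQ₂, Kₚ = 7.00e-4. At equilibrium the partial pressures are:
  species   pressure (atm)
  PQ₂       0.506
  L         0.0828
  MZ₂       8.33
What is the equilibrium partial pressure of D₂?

At equilibrium, Kₚ = P(PQ₂)³ / (P(MZ₂)·P(L)·P(D₂)³) = 7.00e-4.
(0.506)³ / ((8.33)·(0.0828)·(P(D₂))³) = 7.00e-4
P(D₂)³ = 268 ⇒ P(D₂) = 6.45 atm

P(D₂) = 6.45 atm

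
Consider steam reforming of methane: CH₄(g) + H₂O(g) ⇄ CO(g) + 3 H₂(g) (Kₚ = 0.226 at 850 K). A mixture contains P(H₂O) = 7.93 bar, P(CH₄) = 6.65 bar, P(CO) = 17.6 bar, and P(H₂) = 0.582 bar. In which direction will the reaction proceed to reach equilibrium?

Qₚ = P(CO)·P(H₂)³ / (P(CH₄)·P(H₂O)) = (17.6)·(0.582)³ / ((6.65)·(7.93)) = 0.0658
Qₚ = 0.0658 < Kₚ = 0.226, so the forward reaction proceeds.

in the forward direction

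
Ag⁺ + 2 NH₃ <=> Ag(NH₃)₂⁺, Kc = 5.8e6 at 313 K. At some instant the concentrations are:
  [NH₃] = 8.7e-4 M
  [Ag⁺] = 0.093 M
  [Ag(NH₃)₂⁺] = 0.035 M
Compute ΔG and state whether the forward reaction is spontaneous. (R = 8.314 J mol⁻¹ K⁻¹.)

Qc = [Ag(NH₃)₂⁺] / ([Ag⁺]·[NH₃]²) = (0.035) / ((0.093)·(8.7e-4)²) = 4.97e5
ΔG = RT ln(Qc/Kc) = (8.314 J mol⁻¹ K⁻¹)(313 K) × ln(4.97e5/5.8e6)
   = (2.602 kJ/mol)(-2.457) = -6.39 kJ/mol
ΔG < 0, so the forward reaction is spontaneous (proceeds forward).

ΔG = -6.39 kJ/mol; the forward reaction is spontaneous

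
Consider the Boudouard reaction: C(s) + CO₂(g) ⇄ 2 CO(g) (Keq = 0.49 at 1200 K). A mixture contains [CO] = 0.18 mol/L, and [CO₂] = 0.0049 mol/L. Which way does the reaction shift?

in the reverse direction

(C is a pure solid — omitted from Q.)
Q = [CO]² / [CO₂] = (0.18)² / (0.0049) = 6.6
Q = 6.6 > Keq = 0.49, so the reverse reaction proceeds.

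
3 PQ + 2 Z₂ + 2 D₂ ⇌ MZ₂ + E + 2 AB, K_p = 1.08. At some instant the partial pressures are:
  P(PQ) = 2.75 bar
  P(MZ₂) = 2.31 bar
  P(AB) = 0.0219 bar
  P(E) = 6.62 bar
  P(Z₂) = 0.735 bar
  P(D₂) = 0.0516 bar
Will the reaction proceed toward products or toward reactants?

Q_p = P(MZ₂)·P(E)·P(AB)² / (P(PQ)³·P(Z₂)²·P(D₂)²) = (2.31)·(6.62)·(0.0219)² / ((2.75)³·(0.735)²·(0.0516)²) = 0.245
Q_p = 0.245 < K_p = 1.08, so the forward reaction proceeds.

toward products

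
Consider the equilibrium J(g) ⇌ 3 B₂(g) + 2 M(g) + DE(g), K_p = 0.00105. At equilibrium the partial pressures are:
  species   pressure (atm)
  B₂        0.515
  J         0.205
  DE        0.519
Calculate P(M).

At equilibrium, K_p = P(B₂)³·P(M)²·P(DE) / P(J) = 0.00105.
(0.515)³·(P(M))²·(0.519) / (0.205) = 0.00105
P(M)² = 0.00304 ⇒ P(M) = 0.0551 atm

P(M) = 0.0551 atm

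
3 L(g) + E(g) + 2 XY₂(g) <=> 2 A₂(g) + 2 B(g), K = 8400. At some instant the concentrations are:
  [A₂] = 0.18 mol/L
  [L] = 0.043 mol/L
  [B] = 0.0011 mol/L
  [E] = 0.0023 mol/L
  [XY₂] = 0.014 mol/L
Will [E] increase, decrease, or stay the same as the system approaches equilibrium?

Q = [A₂]²·[B]² / ([L]³·[E]·[XY₂]²) = (0.18)²·(0.0011)² / ((0.043)³·(0.0023)·(0.014)²) = 1100
Q = 1100 < K = 8400: net forward reaction.
E is a reactant, so it decreases.

decrease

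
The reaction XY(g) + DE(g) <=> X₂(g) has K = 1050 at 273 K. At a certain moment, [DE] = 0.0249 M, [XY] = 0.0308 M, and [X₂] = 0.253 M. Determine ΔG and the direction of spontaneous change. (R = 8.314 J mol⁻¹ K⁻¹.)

Q = [X₂] / ([XY]·[DE]) = (0.253) / ((0.0308)·(0.0249)) = 330
ΔG = RT ln(Q/K) = (8.314 J mol⁻¹ K⁻¹)(273 K) × ln(330/1050)
   = (2.270 kJ/mol)(-1.157) = -2.63 kJ/mol
ΔG < 0, so the forward reaction is spontaneous (proceeds forward).

ΔG = -2.63 kJ/mol; the forward reaction is spontaneous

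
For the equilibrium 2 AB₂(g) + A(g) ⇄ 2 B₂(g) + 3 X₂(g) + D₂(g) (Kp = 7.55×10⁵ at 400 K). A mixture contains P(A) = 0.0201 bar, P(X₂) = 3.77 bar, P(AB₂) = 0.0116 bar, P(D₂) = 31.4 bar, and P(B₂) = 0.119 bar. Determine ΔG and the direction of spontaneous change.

ΔG = 8.17 kJ/mol; the forward reaction is non-spontaneous

Qp = P(B₂)²·P(X₂)³·P(D₂) / (P(AB₂)²·P(A)) = (0.119)²·(3.77)³·(31.4) / ((0.0116)²·(0.0201)) = 8.81×10⁶
ΔG = RT ln(Qp/Kp) = (8.314 J mol⁻¹ K⁻¹)(400 K) × ln(8.81×10⁶/7.55×10⁵)
   = (3.326 kJ/mol)(2.457) = 8.17 kJ/mol
ΔG > 0, so the forward reaction is non-spontaneous (proceeds in reverse).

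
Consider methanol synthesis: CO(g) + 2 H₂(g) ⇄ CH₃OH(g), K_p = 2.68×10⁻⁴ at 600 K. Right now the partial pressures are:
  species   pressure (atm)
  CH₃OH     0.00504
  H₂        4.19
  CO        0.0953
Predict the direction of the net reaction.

in the reverse direction

Q_p = P(CH₃OH) / (P(CO)·P(H₂)²) = (0.00504) / ((0.0953)·(4.19)²) = 0.00301
Q_p = 0.00301 > K_p = 2.68×10⁻⁴, so the reverse reaction proceeds.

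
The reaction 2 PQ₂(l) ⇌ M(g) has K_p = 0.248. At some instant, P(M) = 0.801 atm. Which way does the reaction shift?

(PQ₂ is a pure liquid — omitted from Q_p.)
Q_p = P(M) = 0.801
Q_p = 0.801 > K_p = 0.248, so the reverse reaction proceeds.

to the left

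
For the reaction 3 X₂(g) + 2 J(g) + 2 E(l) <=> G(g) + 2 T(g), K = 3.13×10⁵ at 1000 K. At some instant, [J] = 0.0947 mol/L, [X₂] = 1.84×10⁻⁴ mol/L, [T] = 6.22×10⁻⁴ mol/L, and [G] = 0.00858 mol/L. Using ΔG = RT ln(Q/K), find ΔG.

ΔG = -13.8 kJ/mol

(E is a pure liquid — omitted from Q.)
Q = [G]·[T]² / ([X₂]³·[J]²) = (0.00858)·(6.22×10⁻⁴)² / ((1.84×10⁻⁴)³·(0.0947)²) = 59400
ΔG = RT ln(Q/K) = (8.314 J mol⁻¹ K⁻¹)(1000 K) × ln(59400/3.13×10⁵)
   = (8.314 kJ/mol)(-1.662) = -13.8 kJ/mol
ΔG < 0, so the forward reaction is spontaneous (proceeds forward).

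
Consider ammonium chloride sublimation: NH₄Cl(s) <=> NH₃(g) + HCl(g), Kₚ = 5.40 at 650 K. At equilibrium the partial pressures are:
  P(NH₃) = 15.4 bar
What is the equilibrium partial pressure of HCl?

P(HCl) = 0.351 bar

(NH₄Cl is a pure solid — omitted from Kₚ.)
At equilibrium, Kₚ = P(NH₃)·P(HCl) = 5.40.
(15.4)·(P(HCl)) = 5.40
P(HCl) = 0.351 bar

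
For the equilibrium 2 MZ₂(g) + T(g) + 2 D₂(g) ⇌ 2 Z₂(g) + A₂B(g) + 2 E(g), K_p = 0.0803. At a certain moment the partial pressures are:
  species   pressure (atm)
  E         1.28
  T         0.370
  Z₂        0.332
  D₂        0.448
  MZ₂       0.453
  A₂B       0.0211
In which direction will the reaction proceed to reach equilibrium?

in the reverse direction

Q_p = P(Z₂)²·P(A₂B)·P(E)² / (P(MZ₂)²·P(T)·P(D₂)²) = (0.332)²·(0.0211)·(1.28)² / ((0.453)²·(0.370)·(0.448)²) = 0.250
Q_p = 0.250 > K_p = 0.0803, so the reverse reaction proceeds.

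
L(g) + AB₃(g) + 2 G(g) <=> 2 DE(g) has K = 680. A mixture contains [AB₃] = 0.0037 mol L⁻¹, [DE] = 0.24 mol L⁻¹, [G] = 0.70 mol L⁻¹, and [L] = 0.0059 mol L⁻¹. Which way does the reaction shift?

reverse (toward reactants)

Q = [DE]² / ([L]·[AB₃]·[G]²) = (0.24)² / ((0.0059)·(0.0037)·(0.70)²) = 5400
Q = 5400 > K = 680, so the reverse reaction proceeds.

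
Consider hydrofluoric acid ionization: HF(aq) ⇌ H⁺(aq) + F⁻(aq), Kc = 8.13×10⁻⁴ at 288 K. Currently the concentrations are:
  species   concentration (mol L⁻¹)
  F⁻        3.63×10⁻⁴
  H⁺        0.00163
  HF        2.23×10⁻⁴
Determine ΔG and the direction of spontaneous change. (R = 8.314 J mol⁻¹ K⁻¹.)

ΔG = 2.83 kJ/mol; the forward reaction is non-spontaneous

Qc = [H⁺]·[F⁻] / [HF] = (0.00163)·(3.63×10⁻⁴) / (2.23×10⁻⁴) = 0.00265
ΔG = RT ln(Qc/Kc) = (8.314 J mol⁻¹ K⁻¹)(288 K) × ln(0.00265/8.13×10⁻⁴)
   = (2.394 kJ/mol)(1.182) = 2.83 kJ/mol
ΔG > 0, so the forward reaction is non-spontaneous (proceeds in reverse).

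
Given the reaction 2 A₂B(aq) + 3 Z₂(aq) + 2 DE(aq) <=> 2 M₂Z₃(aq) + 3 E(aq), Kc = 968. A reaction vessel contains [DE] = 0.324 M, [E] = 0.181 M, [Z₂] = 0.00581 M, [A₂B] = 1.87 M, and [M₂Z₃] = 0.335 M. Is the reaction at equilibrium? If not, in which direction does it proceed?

toward reactants

Qc = [M₂Z₃]²·[E]³ / ([A₂B]²·[Z₂]³·[DE]²) = (0.335)²·(0.181)³ / ((1.87)²·(0.00581)³·(0.324)²) = 9240
Qc = 9240 > Kc = 968, so the reverse reaction proceeds.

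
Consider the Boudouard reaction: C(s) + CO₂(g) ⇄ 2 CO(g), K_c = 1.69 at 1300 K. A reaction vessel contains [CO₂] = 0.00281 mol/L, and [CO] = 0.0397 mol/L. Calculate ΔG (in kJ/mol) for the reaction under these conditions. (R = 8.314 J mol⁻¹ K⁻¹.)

ΔG = -11.9 kJ/mol

(C is a pure solid — omitted from Q_c.)
Q_c = [CO]² / [CO₂] = (0.0397)² / (0.00281) = 0.561
ΔG = RT ln(Q_c/K_c) = (8.314 J mol⁻¹ K⁻¹)(1300 K) × ln(0.561/1.69)
   = (10.81 kJ/mol)(-1.103) = -11.9 kJ/mol
ΔG < 0, so the forward reaction is spontaneous (proceeds forward).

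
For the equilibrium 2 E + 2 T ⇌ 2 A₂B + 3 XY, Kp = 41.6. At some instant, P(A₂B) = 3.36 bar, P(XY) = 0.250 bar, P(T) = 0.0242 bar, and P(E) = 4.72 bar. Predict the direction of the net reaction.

Qp = P(A₂B)²·P(XY)³ / (P(E)²·P(T)²) = (3.36)²·(0.250)³ / ((4.72)²·(0.0242)²) = 13.5
Qp = 13.5 < Kp = 41.6, so the forward reaction proceeds.

toward products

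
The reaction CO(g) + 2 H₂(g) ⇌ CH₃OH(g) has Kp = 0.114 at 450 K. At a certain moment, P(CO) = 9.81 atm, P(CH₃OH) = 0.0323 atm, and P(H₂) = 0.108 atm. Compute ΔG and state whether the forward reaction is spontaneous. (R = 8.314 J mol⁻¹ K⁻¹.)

Qp = P(CH₃OH) / (P(CO)·P(H₂)²) = (0.0323) / ((9.81)·(0.108)²) = 0.282
ΔG = RT ln(Qp/Kp) = (8.314 J mol⁻¹ K⁻¹)(450 K) × ln(0.282/0.114)
   = (3.741 kJ/mol)(0.9057) = 3.39 kJ/mol
ΔG > 0, so the forward reaction is non-spontaneous (proceeds in reverse).

ΔG = 3.39 kJ/mol; the forward reaction is non-spontaneous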